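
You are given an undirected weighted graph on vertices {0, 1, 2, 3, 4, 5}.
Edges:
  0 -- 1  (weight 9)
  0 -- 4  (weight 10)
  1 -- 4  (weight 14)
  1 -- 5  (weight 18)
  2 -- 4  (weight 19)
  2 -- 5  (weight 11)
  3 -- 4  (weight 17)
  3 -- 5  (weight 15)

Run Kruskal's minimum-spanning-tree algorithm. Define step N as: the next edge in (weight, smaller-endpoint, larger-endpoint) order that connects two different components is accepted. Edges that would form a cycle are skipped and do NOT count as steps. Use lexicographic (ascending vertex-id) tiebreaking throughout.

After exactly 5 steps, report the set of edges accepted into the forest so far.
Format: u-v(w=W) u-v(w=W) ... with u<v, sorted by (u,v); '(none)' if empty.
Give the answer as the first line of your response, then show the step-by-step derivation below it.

0-1(w=9) 0-4(w=10) 2-5(w=11) 3-4(w=17) 3-5(w=15)

step 1: add edge 0-1 (w=9); MST = {0-1(w=9)}
step 2: add edge 0-4 (w=10); MST = {0-1(w=9) 0-4(w=10)}
step 3: add edge 2-5 (w=11); MST = {0-1(w=9) 0-4(w=10) 2-5(w=11)}
step 4: add edge 3-5 (w=15); MST = {0-1(w=9) 0-4(w=10) 2-5(w=11) 3-5(w=15)}
step 5: add edge 3-4 (w=17); MST = {0-1(w=9) 0-4(w=10) 2-5(w=11) 3-4(w=17) 3-5(w=15)}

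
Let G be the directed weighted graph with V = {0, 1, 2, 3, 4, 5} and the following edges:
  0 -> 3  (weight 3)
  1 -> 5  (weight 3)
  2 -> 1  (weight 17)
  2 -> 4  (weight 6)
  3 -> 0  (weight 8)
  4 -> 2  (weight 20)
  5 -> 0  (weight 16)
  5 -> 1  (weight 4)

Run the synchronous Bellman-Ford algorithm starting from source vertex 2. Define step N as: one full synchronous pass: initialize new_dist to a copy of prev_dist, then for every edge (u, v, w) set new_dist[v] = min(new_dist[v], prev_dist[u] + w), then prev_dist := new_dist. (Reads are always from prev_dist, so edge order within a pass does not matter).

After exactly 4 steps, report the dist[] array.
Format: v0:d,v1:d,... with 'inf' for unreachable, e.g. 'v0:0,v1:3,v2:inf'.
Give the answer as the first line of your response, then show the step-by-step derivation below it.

v0:36,v1:17,v2:0,v3:39,v4:6,v5:20

step 1: dist = v0:inf,v1:17,v2:0,v3:inf,v4:6,v5:inf
step 2: dist = v0:inf,v1:17,v2:0,v3:inf,v4:6,v5:20
step 3: dist = v0:36,v1:17,v2:0,v3:inf,v4:6,v5:20
step 4: dist = v0:36,v1:17,v2:0,v3:39,v4:6,v5:20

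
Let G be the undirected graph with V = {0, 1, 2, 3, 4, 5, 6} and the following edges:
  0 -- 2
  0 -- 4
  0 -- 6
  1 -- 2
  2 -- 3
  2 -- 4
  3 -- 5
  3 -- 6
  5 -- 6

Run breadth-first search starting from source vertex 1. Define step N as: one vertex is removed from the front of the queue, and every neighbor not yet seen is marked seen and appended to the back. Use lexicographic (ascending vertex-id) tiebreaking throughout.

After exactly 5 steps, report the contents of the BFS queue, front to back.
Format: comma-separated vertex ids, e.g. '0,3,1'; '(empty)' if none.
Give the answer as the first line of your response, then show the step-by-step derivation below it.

6,5

step 1: dequeue 1; queue=[2]; order=1
step 2: dequeue 2; queue=[0,3,4]; order=1,2
step 3: dequeue 0; queue=[3,4,6]; order=1,2,0
step 4: dequeue 3; queue=[4,6,5]; order=1,2,0,3
step 5: dequeue 4; queue=[6,5]; order=1,2,0,3,4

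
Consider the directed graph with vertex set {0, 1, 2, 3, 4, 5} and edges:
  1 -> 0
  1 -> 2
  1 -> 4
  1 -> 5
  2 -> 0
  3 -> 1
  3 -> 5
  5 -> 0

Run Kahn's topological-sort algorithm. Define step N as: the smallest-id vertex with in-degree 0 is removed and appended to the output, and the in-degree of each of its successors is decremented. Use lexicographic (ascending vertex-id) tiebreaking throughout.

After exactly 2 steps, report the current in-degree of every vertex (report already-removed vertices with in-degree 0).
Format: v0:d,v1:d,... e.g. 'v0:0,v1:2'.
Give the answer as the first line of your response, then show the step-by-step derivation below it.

v0:2,v1:0,v2:0,v3:0,v4:0,v5:0

step 1: output 3; order=[3]; indeg=(3,0,1,0,1,1)
step 2: output 1; order=[3,1]; indeg=(2,0,0,0,0,0)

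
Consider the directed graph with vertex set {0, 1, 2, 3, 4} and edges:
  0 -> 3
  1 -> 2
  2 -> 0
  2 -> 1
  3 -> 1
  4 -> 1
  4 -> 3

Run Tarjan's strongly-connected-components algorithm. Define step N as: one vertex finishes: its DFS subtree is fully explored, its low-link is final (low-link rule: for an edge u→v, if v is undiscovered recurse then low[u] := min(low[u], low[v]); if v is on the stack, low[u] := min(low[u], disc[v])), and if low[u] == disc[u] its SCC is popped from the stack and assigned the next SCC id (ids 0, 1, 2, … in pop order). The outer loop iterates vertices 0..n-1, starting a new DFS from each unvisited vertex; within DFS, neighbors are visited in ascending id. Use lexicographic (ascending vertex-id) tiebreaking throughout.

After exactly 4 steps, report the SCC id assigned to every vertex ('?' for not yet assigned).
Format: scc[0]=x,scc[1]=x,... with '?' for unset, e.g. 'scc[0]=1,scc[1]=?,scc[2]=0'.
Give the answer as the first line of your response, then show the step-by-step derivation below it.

scc[0]=0,scc[1]=0,scc[2]=0,scc[3]=0,scc[4]=?

step 1: low=(low[0]=0,low[1]=2,low[2]=0,low[3]=1,low[4]=?); scc=(scc[0]=?,scc[1]=?,scc[2]=?,scc[3]=?,scc[4]=?)
step 2: low=(low[0]=0,low[1]=0,low[2]=0,low[3]=1,low[4]=?); scc=(scc[0]=?,scc[1]=?,scc[2]=?,scc[3]=?,scc[4]=?)
step 3: low=(low[0]=0,low[1]=0,low[2]=0,low[3]=0,low[4]=?); scc=(scc[0]=?,scc[1]=?,scc[2]=?,scc[3]=?,scc[4]=?)
step 4: low=(low[0]=0,low[1]=0,low[2]=0,low[3]=0,low[4]=?); scc=(scc[0]=0,scc[1]=0,scc[2]=0,scc[3]=0,scc[4]=?)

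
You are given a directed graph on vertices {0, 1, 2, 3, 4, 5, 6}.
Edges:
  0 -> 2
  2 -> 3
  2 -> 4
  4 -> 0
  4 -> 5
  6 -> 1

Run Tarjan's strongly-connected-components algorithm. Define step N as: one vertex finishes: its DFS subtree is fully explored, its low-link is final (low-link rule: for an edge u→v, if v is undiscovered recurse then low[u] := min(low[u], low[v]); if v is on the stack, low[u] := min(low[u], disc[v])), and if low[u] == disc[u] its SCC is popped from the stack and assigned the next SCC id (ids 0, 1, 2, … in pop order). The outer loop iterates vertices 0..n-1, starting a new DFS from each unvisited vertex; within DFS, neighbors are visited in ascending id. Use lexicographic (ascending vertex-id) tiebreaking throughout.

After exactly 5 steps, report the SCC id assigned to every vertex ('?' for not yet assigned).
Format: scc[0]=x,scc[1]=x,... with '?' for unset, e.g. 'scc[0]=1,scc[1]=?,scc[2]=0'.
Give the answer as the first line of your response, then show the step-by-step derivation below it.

scc[0]=2,scc[1]=?,scc[2]=2,scc[3]=0,scc[4]=2,scc[5]=1,scc[6]=?

step 1: low=(low[0]=0,low[1]=?,low[2]=1,low[3]=2,low[4]=?,low[5]=?,low[6]=?); scc=(scc[0]=?,scc[1]=?,scc[2]=?,scc[3]=0,scc[4]=?,scc[5]=?,scc[6]=?)
step 2: low=(low[0]=0,low[1]=?,low[2]=1,low[3]=2,low[4]=0,low[5]=4,low[6]=?); scc=(scc[0]=?,scc[1]=?,scc[2]=?,scc[3]=0,scc[4]=?,scc[5]=1,scc[6]=?)
step 3: low=(low[0]=0,low[1]=?,low[2]=1,low[3]=2,low[4]=0,low[5]=4,low[6]=?); scc=(scc[0]=?,scc[1]=?,scc[2]=?,scc[3]=0,scc[4]=?,scc[5]=1,scc[6]=?)
step 4: low=(low[0]=0,low[1]=?,low[2]=0,low[3]=2,low[4]=0,low[5]=4,low[6]=?); scc=(scc[0]=?,scc[1]=?,scc[2]=?,scc[3]=0,scc[4]=?,scc[5]=1,scc[6]=?)
step 5: low=(low[0]=0,low[1]=?,low[2]=0,low[3]=2,low[4]=0,low[5]=4,low[6]=?); scc=(scc[0]=2,scc[1]=?,scc[2]=2,scc[3]=0,scc[4]=2,scc[5]=1,scc[6]=?)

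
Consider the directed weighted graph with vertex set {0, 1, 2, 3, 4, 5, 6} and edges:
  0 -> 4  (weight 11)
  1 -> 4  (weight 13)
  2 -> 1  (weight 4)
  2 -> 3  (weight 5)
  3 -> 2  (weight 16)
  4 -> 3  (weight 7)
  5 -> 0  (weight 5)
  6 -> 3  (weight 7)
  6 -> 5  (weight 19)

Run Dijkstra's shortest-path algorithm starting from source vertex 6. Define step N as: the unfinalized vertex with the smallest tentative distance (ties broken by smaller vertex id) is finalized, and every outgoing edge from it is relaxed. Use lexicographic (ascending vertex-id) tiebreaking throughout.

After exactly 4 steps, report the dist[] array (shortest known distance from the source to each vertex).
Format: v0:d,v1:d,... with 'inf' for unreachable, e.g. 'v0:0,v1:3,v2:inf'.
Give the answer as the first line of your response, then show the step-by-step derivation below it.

v0:24,v1:27,v2:23,v3:7,v4:inf,v5:19,v6:0

step 1: dist = v0:inf,v1:inf,v2:inf,v3:7,v4:inf,v5:19,v6:0
step 2: dist = v0:inf,v1:inf,v2:23,v3:7,v4:inf,v5:19,v6:0
step 3: dist = v0:24,v1:inf,v2:23,v3:7,v4:inf,v5:19,v6:0
step 4: dist = v0:24,v1:27,v2:23,v3:7,v4:inf,v5:19,v6:0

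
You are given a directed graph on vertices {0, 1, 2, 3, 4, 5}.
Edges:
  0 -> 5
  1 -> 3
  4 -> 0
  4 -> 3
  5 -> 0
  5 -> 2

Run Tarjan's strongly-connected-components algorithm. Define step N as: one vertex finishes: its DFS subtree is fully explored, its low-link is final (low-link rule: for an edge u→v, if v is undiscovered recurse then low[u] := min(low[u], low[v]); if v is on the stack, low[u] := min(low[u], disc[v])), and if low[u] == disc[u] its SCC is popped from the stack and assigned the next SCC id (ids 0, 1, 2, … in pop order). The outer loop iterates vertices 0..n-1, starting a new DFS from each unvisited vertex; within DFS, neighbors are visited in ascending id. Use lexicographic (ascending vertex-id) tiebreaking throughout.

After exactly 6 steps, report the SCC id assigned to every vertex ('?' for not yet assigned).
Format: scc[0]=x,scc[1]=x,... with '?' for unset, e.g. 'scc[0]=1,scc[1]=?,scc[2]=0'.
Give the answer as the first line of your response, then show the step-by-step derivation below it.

scc[0]=1,scc[1]=3,scc[2]=0,scc[3]=2,scc[4]=4,scc[5]=1

step 1: low=(low[0]=0,low[1]=?,low[2]=2,low[3]=?,low[4]=?,low[5]=0); scc=(scc[0]=?,scc[1]=?,scc[2]=0,scc[3]=?,scc[4]=?,scc[5]=?)
step 2: low=(low[0]=0,low[1]=?,low[2]=2,low[3]=?,low[4]=?,low[5]=0); scc=(scc[0]=?,scc[1]=?,scc[2]=0,scc[3]=?,scc[4]=?,scc[5]=?)
step 3: low=(low[0]=0,low[1]=?,low[2]=2,low[3]=?,low[4]=?,low[5]=0); scc=(scc[0]=1,scc[1]=?,scc[2]=0,scc[3]=?,scc[4]=?,scc[5]=1)
step 4: low=(low[0]=0,low[1]=3,low[2]=2,low[3]=4,low[4]=?,low[5]=0); scc=(scc[0]=1,scc[1]=?,scc[2]=0,scc[3]=2,scc[4]=?,scc[5]=1)
step 5: low=(low[0]=0,low[1]=3,low[2]=2,low[3]=4,low[4]=?,low[5]=0); scc=(scc[0]=1,scc[1]=3,scc[2]=0,scc[3]=2,scc[4]=?,scc[5]=1)
step 6: low=(low[0]=0,low[1]=3,low[2]=2,low[3]=4,low[4]=5,low[5]=0); scc=(scc[0]=1,scc[1]=3,scc[2]=0,scc[3]=2,scc[4]=4,scc[5]=1)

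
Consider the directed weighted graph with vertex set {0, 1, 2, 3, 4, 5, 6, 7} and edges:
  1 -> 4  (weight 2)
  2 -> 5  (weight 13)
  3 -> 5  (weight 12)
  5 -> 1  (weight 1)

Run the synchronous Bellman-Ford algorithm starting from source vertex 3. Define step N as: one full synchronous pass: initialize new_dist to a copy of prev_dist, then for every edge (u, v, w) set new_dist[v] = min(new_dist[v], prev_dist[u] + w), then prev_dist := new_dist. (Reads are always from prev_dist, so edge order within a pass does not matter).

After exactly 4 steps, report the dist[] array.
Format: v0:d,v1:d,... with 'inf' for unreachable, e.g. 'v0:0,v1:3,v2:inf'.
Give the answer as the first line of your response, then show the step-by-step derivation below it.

v0:inf,v1:13,v2:inf,v3:0,v4:15,v5:12,v6:inf,v7:inf

step 1: dist = v0:inf,v1:inf,v2:inf,v3:0,v4:inf,v5:12,v6:inf,v7:inf
step 2: dist = v0:inf,v1:13,v2:inf,v3:0,v4:inf,v5:12,v6:inf,v7:inf
step 3: dist = v0:inf,v1:13,v2:inf,v3:0,v4:15,v5:12,v6:inf,v7:inf
step 4: dist = v0:inf,v1:13,v2:inf,v3:0,v4:15,v5:12,v6:inf,v7:inf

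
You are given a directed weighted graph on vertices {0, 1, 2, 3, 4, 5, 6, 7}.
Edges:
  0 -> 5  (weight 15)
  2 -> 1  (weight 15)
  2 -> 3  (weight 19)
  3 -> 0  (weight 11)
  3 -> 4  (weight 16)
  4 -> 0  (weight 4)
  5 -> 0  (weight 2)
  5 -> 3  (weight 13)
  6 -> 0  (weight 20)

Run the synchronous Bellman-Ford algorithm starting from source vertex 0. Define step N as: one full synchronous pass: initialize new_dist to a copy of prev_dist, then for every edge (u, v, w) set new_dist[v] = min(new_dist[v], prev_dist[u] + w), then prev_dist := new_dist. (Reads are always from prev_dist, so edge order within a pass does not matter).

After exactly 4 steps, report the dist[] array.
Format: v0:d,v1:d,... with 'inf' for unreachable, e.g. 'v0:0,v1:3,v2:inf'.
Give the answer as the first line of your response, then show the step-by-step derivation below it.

v0:0,v1:inf,v2:inf,v3:28,v4:44,v5:15,v6:inf,v7:inf

step 1: dist = v0:0,v1:inf,v2:inf,v3:inf,v4:inf,v5:15,v6:inf,v7:inf
step 2: dist = v0:0,v1:inf,v2:inf,v3:28,v4:inf,v5:15,v6:inf,v7:inf
step 3: dist = v0:0,v1:inf,v2:inf,v3:28,v4:44,v5:15,v6:inf,v7:inf
step 4: dist = v0:0,v1:inf,v2:inf,v3:28,v4:44,v5:15,v6:inf,v7:inf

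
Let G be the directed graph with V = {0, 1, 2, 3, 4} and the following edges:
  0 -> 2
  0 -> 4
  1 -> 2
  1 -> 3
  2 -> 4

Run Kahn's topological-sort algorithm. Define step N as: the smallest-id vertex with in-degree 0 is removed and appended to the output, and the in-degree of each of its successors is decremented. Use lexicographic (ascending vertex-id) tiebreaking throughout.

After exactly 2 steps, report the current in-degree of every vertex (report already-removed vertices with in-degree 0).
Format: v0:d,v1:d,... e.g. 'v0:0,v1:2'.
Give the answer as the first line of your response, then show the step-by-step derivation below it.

v0:0,v1:0,v2:0,v3:0,v4:1

step 1: output 0; order=[0]; indeg=(0,0,1,1,1)
step 2: output 1; order=[0,1]; indeg=(0,0,0,0,1)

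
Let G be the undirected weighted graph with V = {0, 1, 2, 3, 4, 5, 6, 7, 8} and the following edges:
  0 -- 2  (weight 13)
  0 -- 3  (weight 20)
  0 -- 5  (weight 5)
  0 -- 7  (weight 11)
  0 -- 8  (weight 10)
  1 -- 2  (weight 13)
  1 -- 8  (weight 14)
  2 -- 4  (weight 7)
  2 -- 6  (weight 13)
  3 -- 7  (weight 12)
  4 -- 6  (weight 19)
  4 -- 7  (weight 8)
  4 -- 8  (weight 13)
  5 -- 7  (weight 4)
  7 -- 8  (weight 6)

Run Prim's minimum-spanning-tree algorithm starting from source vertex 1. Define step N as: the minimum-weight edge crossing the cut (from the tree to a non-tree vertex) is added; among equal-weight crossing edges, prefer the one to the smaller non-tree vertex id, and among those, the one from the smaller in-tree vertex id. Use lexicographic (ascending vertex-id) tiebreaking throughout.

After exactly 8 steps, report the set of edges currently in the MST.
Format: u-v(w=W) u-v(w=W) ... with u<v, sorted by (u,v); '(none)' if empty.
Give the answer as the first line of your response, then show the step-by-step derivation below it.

0-5(w=5) 1-2(w=13) 2-4(w=7) 2-6(w=13) 3-7(w=12) 4-7(w=8) 5-7(w=4) 7-8(w=6)

step 1: add edge 1-2 (w=13); MST = {1-2(w=13)}
step 2: add edge 2-4 (w=7); MST = {1-2(w=13) 2-4(w=7)}
step 3: add edge 4-7 (w=8); MST = {1-2(w=13) 2-4(w=7) 4-7(w=8)}
step 4: add edge 5-7 (w=4); MST = {1-2(w=13) 2-4(w=7) 4-7(w=8) 5-7(w=4)}
step 5: add edge 0-5 (w=5); MST = {0-5(w=5) 1-2(w=13) 2-4(w=7) 4-7(w=8) 5-7(w=4)}
step 6: add edge 7-8 (w=6); MST = {0-5(w=5) 1-2(w=13) 2-4(w=7) 4-7(w=8) 5-7(w=4) 7-8(w=6)}
step 7: add edge 3-7 (w=12); MST = {0-5(w=5) 1-2(w=13) 2-4(w=7) 3-7(w=12) 4-7(w=8) 5-7(w=4) 7-8(w=6)}
step 8: add edge 2-6 (w=13); MST = {0-5(w=5) 1-2(w=13) 2-4(w=7) 2-6(w=13) 3-7(w=12) 4-7(w=8) 5-7(w=4) 7-8(w=6)}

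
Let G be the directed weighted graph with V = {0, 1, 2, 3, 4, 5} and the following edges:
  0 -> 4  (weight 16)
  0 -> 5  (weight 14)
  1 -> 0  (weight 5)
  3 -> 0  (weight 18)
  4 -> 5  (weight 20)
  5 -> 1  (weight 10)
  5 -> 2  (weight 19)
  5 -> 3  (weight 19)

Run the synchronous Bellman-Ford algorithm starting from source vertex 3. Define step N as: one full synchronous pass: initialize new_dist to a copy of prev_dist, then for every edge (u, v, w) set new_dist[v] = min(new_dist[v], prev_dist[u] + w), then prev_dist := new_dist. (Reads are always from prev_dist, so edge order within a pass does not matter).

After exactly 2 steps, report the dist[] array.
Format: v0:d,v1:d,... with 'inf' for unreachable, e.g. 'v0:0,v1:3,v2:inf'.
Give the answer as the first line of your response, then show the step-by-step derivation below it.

v0:18,v1:inf,v2:inf,v3:0,v4:34,v5:32

step 1: dist = v0:18,v1:inf,v2:inf,v3:0,v4:inf,v5:inf
step 2: dist = v0:18,v1:inf,v2:inf,v3:0,v4:34,v5:32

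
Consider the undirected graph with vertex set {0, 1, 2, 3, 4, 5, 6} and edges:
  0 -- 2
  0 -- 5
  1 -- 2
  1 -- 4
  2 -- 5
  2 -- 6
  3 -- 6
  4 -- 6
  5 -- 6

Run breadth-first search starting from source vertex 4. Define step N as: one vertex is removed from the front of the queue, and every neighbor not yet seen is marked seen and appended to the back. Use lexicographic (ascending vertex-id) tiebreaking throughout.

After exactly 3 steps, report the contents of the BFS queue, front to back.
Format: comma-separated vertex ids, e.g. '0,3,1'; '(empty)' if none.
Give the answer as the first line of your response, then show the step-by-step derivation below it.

2,3,5

step 1: dequeue 4; queue=[1,6]; order=4
step 2: dequeue 1; queue=[6,2]; order=4,1
step 3: dequeue 6; queue=[2,3,5]; order=4,1,6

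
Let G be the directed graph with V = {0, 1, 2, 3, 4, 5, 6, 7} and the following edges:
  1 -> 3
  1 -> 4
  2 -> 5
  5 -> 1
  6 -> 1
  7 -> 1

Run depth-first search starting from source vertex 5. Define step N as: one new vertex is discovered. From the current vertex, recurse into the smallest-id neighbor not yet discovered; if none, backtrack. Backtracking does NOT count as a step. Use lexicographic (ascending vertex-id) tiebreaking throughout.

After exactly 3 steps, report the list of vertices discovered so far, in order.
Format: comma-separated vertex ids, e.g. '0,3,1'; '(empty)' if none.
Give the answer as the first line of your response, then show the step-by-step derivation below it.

5,1,3

step 1: discover 5; path=5; order=5
step 2: discover 1; path=5>1; order=5,1
step 3: discover 3; path=5>1>3; order=5,1,3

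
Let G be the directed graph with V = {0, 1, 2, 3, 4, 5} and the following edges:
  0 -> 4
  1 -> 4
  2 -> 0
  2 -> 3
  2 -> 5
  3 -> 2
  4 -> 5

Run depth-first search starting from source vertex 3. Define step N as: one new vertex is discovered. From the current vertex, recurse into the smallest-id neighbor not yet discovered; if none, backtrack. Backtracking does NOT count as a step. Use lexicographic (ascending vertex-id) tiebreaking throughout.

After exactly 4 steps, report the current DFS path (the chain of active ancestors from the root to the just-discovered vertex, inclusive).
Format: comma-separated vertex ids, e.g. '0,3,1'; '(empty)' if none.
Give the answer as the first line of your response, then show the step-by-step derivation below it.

3,2,0,4

step 1: discover 3; path=3; order=3
step 2: discover 2; path=3>2; order=3,2
step 3: discover 0; path=3>2>0; order=3,2,0
step 4: discover 4; path=3>2>0>4; order=3,2,0,4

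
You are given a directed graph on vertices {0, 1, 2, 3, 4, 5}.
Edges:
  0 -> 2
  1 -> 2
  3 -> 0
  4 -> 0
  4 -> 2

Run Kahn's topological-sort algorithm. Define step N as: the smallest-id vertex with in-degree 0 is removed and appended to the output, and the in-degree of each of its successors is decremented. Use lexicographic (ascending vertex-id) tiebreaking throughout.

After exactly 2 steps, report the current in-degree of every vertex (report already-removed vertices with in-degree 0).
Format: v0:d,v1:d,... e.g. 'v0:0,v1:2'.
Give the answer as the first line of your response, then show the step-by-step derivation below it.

v0:1,v1:0,v2:2,v3:0,v4:0,v5:0

step 1: output 1; order=[1]; indeg=(2,0,2,0,0,0)
step 2: output 3; order=[1,3]; indeg=(1,0,2,0,0,0)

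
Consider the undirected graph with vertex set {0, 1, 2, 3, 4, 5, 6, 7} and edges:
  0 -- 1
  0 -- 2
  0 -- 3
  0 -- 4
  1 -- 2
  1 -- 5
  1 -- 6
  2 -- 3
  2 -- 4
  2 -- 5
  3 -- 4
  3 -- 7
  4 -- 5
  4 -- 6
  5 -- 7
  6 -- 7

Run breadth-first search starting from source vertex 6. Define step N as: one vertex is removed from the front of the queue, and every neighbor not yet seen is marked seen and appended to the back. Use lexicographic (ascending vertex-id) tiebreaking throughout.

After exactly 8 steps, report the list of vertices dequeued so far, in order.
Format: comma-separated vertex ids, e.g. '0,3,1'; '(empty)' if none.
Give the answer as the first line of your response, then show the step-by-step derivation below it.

6,1,4,7,0,2,5,3

step 1: dequeue 6; queue=[1,4,7]; order=6
step 2: dequeue 1; queue=[4,7,0,2,5]; order=6,1
step 3: dequeue 4; queue=[7,0,2,5,3]; order=6,1,4
step 4: dequeue 7; queue=[0,2,5,3]; order=6,1,4,7
step 5: dequeue 0; queue=[2,5,3]; order=6,1,4,7,0
step 6: dequeue 2; queue=[5,3]; order=6,1,4,7,0,2
step 7: dequeue 5; queue=[3]; order=6,1,4,7,0,2,5
step 8: dequeue 3; queue=[(empty)]; order=6,1,4,7,0,2,5,3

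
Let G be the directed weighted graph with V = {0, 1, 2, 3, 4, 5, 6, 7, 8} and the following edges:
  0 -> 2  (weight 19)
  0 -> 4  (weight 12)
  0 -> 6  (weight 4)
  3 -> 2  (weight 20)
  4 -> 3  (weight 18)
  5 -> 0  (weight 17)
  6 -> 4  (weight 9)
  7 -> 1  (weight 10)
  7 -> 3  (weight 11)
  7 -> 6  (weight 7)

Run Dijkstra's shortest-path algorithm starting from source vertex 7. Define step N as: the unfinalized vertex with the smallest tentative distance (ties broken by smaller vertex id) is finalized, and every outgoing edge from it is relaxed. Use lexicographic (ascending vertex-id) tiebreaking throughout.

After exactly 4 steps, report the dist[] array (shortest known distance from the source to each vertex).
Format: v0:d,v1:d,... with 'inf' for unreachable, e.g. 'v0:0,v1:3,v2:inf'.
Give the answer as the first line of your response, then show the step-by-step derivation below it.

v0:inf,v1:10,v2:31,v3:11,v4:16,v5:inf,v6:7,v7:0,v8:inf

step 1: dist = v0:inf,v1:10,v2:inf,v3:11,v4:inf,v5:inf,v6:7,v7:0,v8:inf
step 2: dist = v0:inf,v1:10,v2:inf,v3:11,v4:16,v5:inf,v6:7,v7:0,v8:inf
step 3: dist = v0:inf,v1:10,v2:inf,v3:11,v4:16,v5:inf,v6:7,v7:0,v8:inf
step 4: dist = v0:inf,v1:10,v2:31,v3:11,v4:16,v5:inf,v6:7,v7:0,v8:inf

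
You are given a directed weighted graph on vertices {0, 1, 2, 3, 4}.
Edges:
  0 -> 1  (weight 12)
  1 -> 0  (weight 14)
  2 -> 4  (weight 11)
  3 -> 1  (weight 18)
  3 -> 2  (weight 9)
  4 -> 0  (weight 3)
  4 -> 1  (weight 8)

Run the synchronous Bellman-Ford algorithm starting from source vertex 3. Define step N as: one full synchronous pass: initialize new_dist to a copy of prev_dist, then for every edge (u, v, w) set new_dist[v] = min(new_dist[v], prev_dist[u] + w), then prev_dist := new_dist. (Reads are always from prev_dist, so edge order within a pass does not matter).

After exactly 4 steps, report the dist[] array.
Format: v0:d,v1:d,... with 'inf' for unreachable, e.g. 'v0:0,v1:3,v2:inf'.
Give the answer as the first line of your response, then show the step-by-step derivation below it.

v0:23,v1:18,v2:9,v3:0,v4:20

step 1: dist = v0:inf,v1:18,v2:9,v3:0,v4:inf
step 2: dist = v0:32,v1:18,v2:9,v3:0,v4:20
step 3: dist = v0:23,v1:18,v2:9,v3:0,v4:20
step 4: dist = v0:23,v1:18,v2:9,v3:0,v4:20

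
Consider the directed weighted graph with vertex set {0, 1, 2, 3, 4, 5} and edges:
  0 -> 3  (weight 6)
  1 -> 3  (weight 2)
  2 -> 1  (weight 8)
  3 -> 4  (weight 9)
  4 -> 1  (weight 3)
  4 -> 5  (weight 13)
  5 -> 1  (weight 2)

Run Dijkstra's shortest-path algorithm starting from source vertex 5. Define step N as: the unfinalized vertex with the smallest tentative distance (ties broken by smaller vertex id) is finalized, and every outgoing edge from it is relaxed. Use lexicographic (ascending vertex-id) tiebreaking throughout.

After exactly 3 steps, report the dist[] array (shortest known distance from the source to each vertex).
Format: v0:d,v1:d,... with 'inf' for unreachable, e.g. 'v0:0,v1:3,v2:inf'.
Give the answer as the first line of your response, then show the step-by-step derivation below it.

v0:inf,v1:2,v2:inf,v3:4,v4:13,v5:0

step 1: dist = v0:inf,v1:2,v2:inf,v3:inf,v4:inf,v5:0
step 2: dist = v0:inf,v1:2,v2:inf,v3:4,v4:inf,v5:0
step 3: dist = v0:inf,v1:2,v2:inf,v3:4,v4:13,v5:0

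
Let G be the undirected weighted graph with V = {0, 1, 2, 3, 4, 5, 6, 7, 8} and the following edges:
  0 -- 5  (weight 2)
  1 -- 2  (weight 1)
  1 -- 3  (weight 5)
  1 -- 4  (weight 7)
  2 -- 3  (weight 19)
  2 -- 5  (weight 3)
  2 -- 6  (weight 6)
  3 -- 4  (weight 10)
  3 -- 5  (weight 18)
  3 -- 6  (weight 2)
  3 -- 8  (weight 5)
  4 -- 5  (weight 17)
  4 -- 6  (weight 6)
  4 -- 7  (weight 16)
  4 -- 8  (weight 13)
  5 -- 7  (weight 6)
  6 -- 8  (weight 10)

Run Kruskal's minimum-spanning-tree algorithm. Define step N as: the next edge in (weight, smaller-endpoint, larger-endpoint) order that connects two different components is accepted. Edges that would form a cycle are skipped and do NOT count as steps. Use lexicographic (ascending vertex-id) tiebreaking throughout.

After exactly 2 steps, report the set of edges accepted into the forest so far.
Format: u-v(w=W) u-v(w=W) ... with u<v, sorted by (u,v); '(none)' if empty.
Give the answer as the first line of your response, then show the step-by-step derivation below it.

0-5(w=2) 1-2(w=1)

step 1: add edge 1-2 (w=1); MST = {1-2(w=1)}
step 2: add edge 0-5 (w=2); MST = {0-5(w=2) 1-2(w=1)}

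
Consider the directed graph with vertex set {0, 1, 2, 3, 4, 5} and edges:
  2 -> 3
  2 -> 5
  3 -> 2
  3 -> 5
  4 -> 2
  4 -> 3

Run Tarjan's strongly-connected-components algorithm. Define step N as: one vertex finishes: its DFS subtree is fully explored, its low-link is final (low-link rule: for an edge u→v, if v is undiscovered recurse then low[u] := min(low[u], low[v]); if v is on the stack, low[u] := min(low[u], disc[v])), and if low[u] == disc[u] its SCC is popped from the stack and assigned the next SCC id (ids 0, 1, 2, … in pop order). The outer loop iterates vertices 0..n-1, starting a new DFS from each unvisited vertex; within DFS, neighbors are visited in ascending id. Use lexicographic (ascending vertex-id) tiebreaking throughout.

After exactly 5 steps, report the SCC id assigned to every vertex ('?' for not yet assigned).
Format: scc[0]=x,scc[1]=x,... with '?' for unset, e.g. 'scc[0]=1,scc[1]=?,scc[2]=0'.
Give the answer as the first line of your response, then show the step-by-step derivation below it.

scc[0]=0,scc[1]=1,scc[2]=3,scc[3]=3,scc[4]=?,scc[5]=2

step 1: low=(low[0]=0,low[1]=?,low[2]=?,low[3]=?,low[4]=?,low[5]=?); scc=(scc[0]=0,scc[1]=?,scc[2]=?,scc[3]=?,scc[4]=?,scc[5]=?)
step 2: low=(low[0]=0,low[1]=1,low[2]=?,low[3]=?,low[4]=?,low[5]=?); scc=(scc[0]=0,scc[1]=1,scc[2]=?,scc[3]=?,scc[4]=?,scc[5]=?)
step 3: low=(low[0]=0,low[1]=1,low[2]=2,low[3]=2,low[4]=?,low[5]=4); scc=(scc[0]=0,scc[1]=1,scc[2]=?,scc[3]=?,scc[4]=?,scc[5]=2)
step 4: low=(low[0]=0,low[1]=1,low[2]=2,low[3]=2,low[4]=?,low[5]=4); scc=(scc[0]=0,scc[1]=1,scc[2]=?,scc[3]=?,scc[4]=?,scc[5]=2)
step 5: low=(low[0]=0,low[1]=1,low[2]=2,low[3]=2,low[4]=?,low[5]=4); scc=(scc[0]=0,scc[1]=1,scc[2]=3,scc[3]=3,scc[4]=?,scc[5]=2)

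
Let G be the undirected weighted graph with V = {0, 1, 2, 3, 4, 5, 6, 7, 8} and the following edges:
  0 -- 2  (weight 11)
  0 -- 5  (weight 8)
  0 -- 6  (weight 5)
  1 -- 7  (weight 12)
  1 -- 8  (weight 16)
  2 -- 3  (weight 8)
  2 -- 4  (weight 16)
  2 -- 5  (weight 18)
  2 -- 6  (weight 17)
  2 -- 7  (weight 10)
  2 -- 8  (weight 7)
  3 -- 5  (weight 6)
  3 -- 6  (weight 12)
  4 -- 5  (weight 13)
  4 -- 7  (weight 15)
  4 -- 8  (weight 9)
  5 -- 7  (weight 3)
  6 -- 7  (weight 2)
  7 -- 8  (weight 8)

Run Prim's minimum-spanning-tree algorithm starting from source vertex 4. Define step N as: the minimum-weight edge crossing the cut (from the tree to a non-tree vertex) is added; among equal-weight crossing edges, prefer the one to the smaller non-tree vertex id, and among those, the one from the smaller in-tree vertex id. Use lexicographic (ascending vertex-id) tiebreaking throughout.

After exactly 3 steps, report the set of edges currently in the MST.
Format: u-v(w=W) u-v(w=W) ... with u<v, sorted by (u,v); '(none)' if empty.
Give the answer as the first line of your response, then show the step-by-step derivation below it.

2-3(w=8) 2-8(w=7) 4-8(w=9)

step 1: add edge 4-8 (w=9); MST = {4-8(w=9)}
step 2: add edge 2-8 (w=7); MST = {2-8(w=7) 4-8(w=9)}
step 3: add edge 2-3 (w=8); MST = {2-3(w=8) 2-8(w=7) 4-8(w=9)}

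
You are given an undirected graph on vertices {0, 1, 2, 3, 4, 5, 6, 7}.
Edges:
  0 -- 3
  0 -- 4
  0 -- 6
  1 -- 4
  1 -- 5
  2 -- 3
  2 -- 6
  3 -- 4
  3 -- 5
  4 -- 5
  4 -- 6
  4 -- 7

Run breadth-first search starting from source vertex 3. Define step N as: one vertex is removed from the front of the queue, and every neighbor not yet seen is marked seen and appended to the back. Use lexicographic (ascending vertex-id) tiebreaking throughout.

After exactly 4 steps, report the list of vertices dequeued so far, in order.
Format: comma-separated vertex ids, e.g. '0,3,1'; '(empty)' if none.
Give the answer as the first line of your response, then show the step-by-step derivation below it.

3,0,2,4

step 1: dequeue 3; queue=[0,2,4,5]; order=3
step 2: dequeue 0; queue=[2,4,5,6]; order=3,0
step 3: dequeue 2; queue=[4,5,6]; order=3,0,2
step 4: dequeue 4; queue=[5,6,1,7]; order=3,0,2,4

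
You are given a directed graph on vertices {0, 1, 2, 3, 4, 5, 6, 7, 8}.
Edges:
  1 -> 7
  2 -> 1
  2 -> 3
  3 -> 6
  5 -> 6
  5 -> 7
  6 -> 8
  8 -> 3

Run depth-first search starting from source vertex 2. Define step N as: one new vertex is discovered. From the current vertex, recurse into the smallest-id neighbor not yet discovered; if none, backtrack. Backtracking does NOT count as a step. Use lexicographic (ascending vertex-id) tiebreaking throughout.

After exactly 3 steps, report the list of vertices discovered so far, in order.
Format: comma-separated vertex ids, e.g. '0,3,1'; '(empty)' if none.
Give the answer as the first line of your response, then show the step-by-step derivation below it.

2,1,7

step 1: discover 2; path=2; order=2
step 2: discover 1; path=2>1; order=2,1
step 3: discover 7; path=2>1>7; order=2,1,7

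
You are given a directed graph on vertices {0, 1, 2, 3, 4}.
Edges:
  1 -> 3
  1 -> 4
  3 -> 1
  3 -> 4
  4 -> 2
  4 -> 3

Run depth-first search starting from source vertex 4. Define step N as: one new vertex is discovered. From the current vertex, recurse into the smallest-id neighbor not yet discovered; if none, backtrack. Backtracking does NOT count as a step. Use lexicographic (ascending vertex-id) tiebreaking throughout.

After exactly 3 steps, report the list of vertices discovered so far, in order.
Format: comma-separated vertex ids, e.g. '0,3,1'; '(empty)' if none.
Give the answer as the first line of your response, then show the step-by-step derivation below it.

4,2,3

step 1: discover 4; path=4; order=4
step 2: discover 2; path=4>2; order=4,2
step 3: discover 3; path=4>3; order=4,2,3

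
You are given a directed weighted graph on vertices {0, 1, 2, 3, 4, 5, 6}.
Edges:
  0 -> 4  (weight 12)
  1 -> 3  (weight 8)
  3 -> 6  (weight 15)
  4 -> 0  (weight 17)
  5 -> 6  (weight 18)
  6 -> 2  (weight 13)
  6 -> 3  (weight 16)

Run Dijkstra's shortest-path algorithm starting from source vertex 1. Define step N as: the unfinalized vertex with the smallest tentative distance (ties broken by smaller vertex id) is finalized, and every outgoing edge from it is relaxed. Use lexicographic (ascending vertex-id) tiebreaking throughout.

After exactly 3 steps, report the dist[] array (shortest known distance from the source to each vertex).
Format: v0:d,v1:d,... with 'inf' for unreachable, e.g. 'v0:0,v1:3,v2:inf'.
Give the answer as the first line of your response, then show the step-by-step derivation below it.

v0:inf,v1:0,v2:36,v3:8,v4:inf,v5:inf,v6:23

step 1: dist = v0:inf,v1:0,v2:inf,v3:8,v4:inf,v5:inf,v6:inf
step 2: dist = v0:inf,v1:0,v2:inf,v3:8,v4:inf,v5:inf,v6:23
step 3: dist = v0:inf,v1:0,v2:36,v3:8,v4:inf,v5:inf,v6:23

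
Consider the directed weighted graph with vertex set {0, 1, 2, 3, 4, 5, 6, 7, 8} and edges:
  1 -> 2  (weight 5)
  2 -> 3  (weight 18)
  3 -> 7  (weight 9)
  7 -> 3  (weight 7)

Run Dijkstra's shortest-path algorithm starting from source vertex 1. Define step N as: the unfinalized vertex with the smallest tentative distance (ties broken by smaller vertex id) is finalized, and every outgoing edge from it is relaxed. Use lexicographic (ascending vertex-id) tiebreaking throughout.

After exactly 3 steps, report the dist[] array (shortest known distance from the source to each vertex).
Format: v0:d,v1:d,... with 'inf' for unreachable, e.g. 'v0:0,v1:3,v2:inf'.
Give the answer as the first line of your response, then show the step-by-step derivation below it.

v0:inf,v1:0,v2:5,v3:23,v4:inf,v5:inf,v6:inf,v7:32,v8:inf

step 1: dist = v0:inf,v1:0,v2:5,v3:inf,v4:inf,v5:inf,v6:inf,v7:inf,v8:inf
step 2: dist = v0:inf,v1:0,v2:5,v3:23,v4:inf,v5:inf,v6:inf,v7:inf,v8:inf
step 3: dist = v0:inf,v1:0,v2:5,v3:23,v4:inf,v5:inf,v6:inf,v7:32,v8:inf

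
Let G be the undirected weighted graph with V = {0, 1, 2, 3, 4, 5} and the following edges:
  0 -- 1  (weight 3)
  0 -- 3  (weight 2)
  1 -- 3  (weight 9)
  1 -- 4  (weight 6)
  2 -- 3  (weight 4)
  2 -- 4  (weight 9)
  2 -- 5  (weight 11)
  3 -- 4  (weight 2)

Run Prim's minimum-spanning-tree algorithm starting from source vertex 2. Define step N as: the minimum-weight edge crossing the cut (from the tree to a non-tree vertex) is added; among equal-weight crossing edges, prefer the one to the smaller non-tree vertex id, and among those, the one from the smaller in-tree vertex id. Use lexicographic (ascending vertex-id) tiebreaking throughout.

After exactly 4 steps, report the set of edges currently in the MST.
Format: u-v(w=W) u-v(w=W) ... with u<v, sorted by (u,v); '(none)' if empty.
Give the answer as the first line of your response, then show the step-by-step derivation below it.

0-1(w=3) 0-3(w=2) 2-3(w=4) 3-4(w=2)

step 1: add edge 2-3 (w=4); MST = {2-3(w=4)}
step 2: add edge 0-3 (w=2); MST = {0-3(w=2) 2-3(w=4)}
step 3: add edge 3-4 (w=2); MST = {0-3(w=2) 2-3(w=4) 3-4(w=2)}
step 4: add edge 0-1 (w=3); MST = {0-1(w=3) 0-3(w=2) 2-3(w=4) 3-4(w=2)}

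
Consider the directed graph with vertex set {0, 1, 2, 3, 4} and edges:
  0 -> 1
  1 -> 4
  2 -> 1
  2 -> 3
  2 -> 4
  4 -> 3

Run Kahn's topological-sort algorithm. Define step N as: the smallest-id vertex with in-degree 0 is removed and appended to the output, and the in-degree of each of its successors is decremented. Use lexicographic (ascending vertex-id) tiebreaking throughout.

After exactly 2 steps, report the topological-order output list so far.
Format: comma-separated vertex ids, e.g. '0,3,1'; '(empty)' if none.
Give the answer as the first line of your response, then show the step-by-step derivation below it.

0,2

step 1: output 0; order=[0]; indeg=(0,1,0,2,2)
step 2: output 2; order=[0,2]; indeg=(0,0,0,1,1)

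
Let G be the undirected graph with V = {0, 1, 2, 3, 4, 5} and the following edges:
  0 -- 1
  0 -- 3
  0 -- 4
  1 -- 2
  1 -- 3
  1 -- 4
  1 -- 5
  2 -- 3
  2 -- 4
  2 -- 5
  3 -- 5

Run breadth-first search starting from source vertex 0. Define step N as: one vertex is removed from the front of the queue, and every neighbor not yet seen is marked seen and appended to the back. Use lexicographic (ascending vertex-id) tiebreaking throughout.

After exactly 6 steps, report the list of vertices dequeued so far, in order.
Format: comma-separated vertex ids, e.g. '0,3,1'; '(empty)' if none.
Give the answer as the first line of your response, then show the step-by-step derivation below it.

0,1,3,4,2,5

step 1: dequeue 0; queue=[1,3,4]; order=0
step 2: dequeue 1; queue=[3,4,2,5]; order=0,1
step 3: dequeue 3; queue=[4,2,5]; order=0,1,3
step 4: dequeue 4; queue=[2,5]; order=0,1,3,4
step 5: dequeue 2; queue=[5]; order=0,1,3,4,2
step 6: dequeue 5; queue=[(empty)]; order=0,1,3,4,2,5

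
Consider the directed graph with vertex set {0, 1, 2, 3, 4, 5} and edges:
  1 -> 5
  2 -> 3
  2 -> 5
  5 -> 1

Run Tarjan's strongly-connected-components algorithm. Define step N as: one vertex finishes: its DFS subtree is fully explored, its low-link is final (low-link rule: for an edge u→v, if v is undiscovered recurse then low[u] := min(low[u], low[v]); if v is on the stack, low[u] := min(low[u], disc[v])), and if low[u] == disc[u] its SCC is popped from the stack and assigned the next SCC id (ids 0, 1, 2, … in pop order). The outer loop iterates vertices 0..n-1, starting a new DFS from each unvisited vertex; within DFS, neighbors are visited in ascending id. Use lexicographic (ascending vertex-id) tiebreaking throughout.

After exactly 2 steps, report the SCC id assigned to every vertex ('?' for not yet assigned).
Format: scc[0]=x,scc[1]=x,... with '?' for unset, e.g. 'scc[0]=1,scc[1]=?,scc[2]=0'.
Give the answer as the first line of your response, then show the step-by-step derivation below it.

scc[0]=0,scc[1]=?,scc[2]=?,scc[3]=?,scc[4]=?,scc[5]=?

step 1: low=(low[0]=0,low[1]=?,low[2]=?,low[3]=?,low[4]=?,low[5]=?); scc=(scc[0]=0,scc[1]=?,scc[2]=?,scc[3]=?,scc[4]=?,scc[5]=?)
step 2: low=(low[0]=0,low[1]=1,low[2]=?,low[3]=?,low[4]=?,low[5]=1); scc=(scc[0]=0,scc[1]=?,scc[2]=?,scc[3]=?,scc[4]=?,scc[5]=?)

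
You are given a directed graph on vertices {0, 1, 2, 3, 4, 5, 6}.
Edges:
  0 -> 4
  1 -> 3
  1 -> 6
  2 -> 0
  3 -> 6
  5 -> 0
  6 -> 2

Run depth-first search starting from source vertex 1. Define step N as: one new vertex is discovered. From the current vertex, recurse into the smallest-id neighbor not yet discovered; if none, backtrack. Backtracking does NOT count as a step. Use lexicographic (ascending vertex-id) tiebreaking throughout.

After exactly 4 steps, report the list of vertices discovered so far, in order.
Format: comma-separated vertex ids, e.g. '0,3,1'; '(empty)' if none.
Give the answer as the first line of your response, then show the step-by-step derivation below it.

1,3,6,2

step 1: discover 1; path=1; order=1
step 2: discover 3; path=1>3; order=1,3
step 3: discover 6; path=1>3>6; order=1,3,6
step 4: discover 2; path=1>3>6>2; order=1,3,6,2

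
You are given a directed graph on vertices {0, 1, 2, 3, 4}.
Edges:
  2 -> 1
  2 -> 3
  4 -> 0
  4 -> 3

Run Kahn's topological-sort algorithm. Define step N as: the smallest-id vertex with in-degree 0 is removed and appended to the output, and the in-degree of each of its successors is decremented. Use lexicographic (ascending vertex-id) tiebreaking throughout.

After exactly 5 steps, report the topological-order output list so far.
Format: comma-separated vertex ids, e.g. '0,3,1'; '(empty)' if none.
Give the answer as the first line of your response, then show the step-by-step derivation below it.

2,1,4,0,3

step 1: output 2; order=[2]; indeg=(1,0,0,1,0)
step 2: output 1; order=[2,1]; indeg=(1,0,0,1,0)
step 3: output 4; order=[2,1,4]; indeg=(0,0,0,0,0)
step 4: output 0; order=[2,1,4,0]; indeg=(0,0,0,0,0)
step 5: output 3; order=[2,1,4,0,3]; indeg=(0,0,0,0,0)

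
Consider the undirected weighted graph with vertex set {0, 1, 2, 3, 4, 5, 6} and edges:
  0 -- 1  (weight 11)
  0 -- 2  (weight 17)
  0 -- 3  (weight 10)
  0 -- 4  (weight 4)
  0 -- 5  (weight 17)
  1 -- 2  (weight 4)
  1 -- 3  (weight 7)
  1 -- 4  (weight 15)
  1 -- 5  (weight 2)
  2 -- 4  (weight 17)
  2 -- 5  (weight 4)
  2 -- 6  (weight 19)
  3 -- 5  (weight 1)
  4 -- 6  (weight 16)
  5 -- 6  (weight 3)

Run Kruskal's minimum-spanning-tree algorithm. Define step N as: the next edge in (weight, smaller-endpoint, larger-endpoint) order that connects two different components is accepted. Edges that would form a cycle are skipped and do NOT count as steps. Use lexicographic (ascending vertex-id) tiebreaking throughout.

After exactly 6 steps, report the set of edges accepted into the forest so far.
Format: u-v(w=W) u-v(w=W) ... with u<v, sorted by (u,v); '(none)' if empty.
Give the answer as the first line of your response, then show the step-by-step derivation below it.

0-3(w=10) 0-4(w=4) 1-2(w=4) 1-5(w=2) 3-5(w=1) 5-6(w=3)

step 1: add edge 3-5 (w=1); MST = {3-5(w=1)}
step 2: add edge 1-5 (w=2); MST = {1-5(w=2) 3-5(w=1)}
step 3: add edge 5-6 (w=3); MST = {1-5(w=2) 3-5(w=1) 5-6(w=3)}
step 4: add edge 0-4 (w=4); MST = {0-4(w=4) 1-5(w=2) 3-5(w=1) 5-6(w=3)}
step 5: add edge 1-2 (w=4); MST = {0-4(w=4) 1-2(w=4) 1-5(w=2) 3-5(w=1) 5-6(w=3)}
step 6: add edge 0-3 (w=10); MST = {0-3(w=10) 0-4(w=4) 1-2(w=4) 1-5(w=2) 3-5(w=1) 5-6(w=3)}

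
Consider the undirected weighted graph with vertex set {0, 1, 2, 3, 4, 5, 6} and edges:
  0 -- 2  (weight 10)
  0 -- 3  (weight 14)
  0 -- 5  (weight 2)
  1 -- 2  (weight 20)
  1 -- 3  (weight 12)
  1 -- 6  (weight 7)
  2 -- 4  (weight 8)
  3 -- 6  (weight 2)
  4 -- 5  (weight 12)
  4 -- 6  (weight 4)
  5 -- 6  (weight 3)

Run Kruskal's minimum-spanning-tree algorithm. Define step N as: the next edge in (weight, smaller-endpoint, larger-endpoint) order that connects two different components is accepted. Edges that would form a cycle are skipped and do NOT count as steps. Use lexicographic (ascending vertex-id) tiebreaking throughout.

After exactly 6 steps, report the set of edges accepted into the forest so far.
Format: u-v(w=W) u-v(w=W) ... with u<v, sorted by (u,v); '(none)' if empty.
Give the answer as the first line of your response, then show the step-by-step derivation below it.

0-5(w=2) 1-6(w=7) 2-4(w=8) 3-6(w=2) 4-6(w=4) 5-6(w=3)

step 1: add edge 0-5 (w=2); MST = {0-5(w=2)}
step 2: add edge 3-6 (w=2); MST = {0-5(w=2) 3-6(w=2)}
step 3: add edge 5-6 (w=3); MST = {0-5(w=2) 3-6(w=2) 5-6(w=3)}
step 4: add edge 4-6 (w=4); MST = {0-5(w=2) 3-6(w=2) 4-6(w=4) 5-6(w=3)}
step 5: add edge 1-6 (w=7); MST = {0-5(w=2) 1-6(w=7) 3-6(w=2) 4-6(w=4) 5-6(w=3)}
step 6: add edge 2-4 (w=8); MST = {0-5(w=2) 1-6(w=7) 2-4(w=8) 3-6(w=2) 4-6(w=4) 5-6(w=3)}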